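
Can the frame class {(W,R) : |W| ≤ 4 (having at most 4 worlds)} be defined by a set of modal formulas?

Not definable by any modal formula

If a class were modally definable it would be closed under disjoint unions (Goldblatt–Thomason).
Any modal formula valid on each of 5 disjoint one-world frames is valid on their disjoint union (validity is preserved under disjoint unions). Each one-world frame has |W|=1≤4, but the union has |W|=5.
Hence having at most 4 worlds is not modally definable.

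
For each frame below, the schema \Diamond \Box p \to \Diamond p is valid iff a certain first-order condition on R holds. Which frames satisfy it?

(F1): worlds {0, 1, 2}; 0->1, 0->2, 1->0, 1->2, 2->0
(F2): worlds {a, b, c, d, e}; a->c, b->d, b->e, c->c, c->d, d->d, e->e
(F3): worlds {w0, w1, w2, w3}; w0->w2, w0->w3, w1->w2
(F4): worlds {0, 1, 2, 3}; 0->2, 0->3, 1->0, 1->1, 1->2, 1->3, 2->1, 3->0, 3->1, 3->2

(F2)

Frame correspondent (Sahlqvist): \forall x \forall y (xRy \to \exists w (yRw \wedge xRw)) — i.e. a generalized confluence (Geach) condition.
(F1): fails — 0R2 but no w with 2Rw and 0Rw.
(F2): ✓.
(F3): fails — w0Rw2 but no w with w2Rw and w0Rw.
(F4): fails — 0R2 but no w with 2Rw and 0Rw.
Valid on: (F2).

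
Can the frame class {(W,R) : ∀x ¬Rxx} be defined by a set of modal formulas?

Not modally definable

Modal frame validity is preserved under surjective bounded morphisms.
The 5-cycle (worlds w0,w1,w2,w3,w4 with w0→w1→w2→w3→w4→w0) is irreflexive, and the map sending every world to a single reflexive point • is a surjective bounded morphism (forth: every edge maps to (•,•); back: every world has a successor). So any modal formula valid on the 5-cycle is also valid on the reflexive point, which is not irreflexive.
Hence irreflexivity is not modally definable.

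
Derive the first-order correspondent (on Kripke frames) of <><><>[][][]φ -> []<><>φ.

This is a Sahlqvist (Geach-type) schema ◇^3□^3φ → □^1◇^2φ.
Minimal-valuation argument: fix x; take any y with xR^3y and any z with xR^1z. Set V(φ) to the set of worlds R-reachable from y in exactly 3 steps. Then □^3φ holds at y, so the antecedent holds at x; validity forces ◇^2φ at z, giving a w with zR^2w and yR^3w.
First-order correspondent: forall x forall y forall z ((x R^3 y & xRz) -> exists w (y R^3 w & z R^2 w)).

forall x forall y forall z ((x R^3 y & xRz) -> exists w (y R^3 w & z R^2 w))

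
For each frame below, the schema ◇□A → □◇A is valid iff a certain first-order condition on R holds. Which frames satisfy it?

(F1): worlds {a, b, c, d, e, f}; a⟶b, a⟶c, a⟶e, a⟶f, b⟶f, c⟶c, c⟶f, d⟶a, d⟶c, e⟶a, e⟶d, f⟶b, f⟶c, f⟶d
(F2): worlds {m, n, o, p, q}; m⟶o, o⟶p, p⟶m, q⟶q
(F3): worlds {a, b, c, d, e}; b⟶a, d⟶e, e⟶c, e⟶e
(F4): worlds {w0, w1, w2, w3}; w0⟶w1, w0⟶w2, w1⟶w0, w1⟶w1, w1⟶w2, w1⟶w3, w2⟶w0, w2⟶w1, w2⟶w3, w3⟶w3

(F2)

Frame correspondent (Sahlqvist): ∀x ∀y ∀z (Rxy ∧ Rxz → ∃w (Ryw ∧ Rzw)) — i.e. convergence.
(F1): fails — Rab and Rae but b and e have no common successor.
(F2): ✓.
(F3): fails — Rba and Rba but a and a have no common successor.
(F4): fails — Rw1w0 and Rw1w3 but w0 and w3 have no common successor.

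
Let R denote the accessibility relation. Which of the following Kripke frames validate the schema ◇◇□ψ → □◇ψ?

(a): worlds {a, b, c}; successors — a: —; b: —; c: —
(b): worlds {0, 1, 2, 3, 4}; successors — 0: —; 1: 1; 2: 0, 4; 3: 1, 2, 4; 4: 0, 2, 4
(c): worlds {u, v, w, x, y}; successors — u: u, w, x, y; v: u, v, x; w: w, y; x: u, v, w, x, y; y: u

(a)

Frame correspondent (Sahlqvist): ∀x ∀y ∀z ((xR²y ∧ xRz) → ∃w (yRw ∧ zRw)) — i.e. a generalized confluence (Geach) condition.
(a): ✓.
(b): fails — 2R²0, 2R0 but no w with 0Rw and 0Rw.
(c): fails — uR²v, uRw but no t with vRt and wRt.
Valid on: (a).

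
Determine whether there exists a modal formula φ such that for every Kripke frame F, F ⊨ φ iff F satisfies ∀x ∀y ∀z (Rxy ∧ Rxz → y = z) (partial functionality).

Yes, by ◇q → □q

Yes: it is partial functionality, defined by the CD schema ◇q → □q.
Suppose ◇q→□q is valid. Take Rxy, Rxz and set V(q)={y}. Then ◇q at x, so □q at x, so q at z, i.e. z=y.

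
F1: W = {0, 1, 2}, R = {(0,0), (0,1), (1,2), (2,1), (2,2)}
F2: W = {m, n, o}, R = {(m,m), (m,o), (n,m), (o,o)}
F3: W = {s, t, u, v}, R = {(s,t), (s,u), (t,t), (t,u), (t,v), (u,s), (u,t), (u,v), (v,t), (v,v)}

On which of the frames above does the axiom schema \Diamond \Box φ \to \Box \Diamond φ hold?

Frame correspondent (Sahlqvist): \forall x \forall y \forall z (Rxy \wedge Rxz \to \exists w (Ryw \wedge Rzw)) — i.e. convergence.
F1: fails — R00 and R01 but 0 and 1 have no common successor.
F2: holds.
F3: holds.
Valid on: F2, F3.

F2, F3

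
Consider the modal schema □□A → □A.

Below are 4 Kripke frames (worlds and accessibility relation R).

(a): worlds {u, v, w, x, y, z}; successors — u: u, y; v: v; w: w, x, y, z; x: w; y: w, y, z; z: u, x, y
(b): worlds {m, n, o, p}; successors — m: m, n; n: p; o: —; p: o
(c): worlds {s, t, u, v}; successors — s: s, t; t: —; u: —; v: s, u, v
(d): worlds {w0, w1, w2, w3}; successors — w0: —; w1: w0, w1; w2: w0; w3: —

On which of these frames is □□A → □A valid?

(c)

The schema corresponds to density: ∀x ∀y (Rxy → ∃z (Rxz ∧ Rzy)).
(a): fails — Rzx but no t with Rzt and Rtx.
(b): fails — Rpo but no z with Rpz and Rzo.
(c): holds.
(d): fails — Rw2w0 but no z with Rw2z and Rzw0.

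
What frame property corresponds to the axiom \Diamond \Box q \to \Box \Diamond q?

Suppose ◇□q→□◇q is valid. Take Rxy, Rxz and set V(q)={w : Ryw}. Then □q at y so ◇□q at x, so □◇q at x, so ◇q at z, giving w with Rzw and Ryw.
Conversely, any frame satisfying \forall x \forall y \forall z (Rxy \wedge Rxz \to \exists w (Ryw \wedge Rzw)) validates the schema.
Frame condition: \forall x \forall y \forall z (Rxy \wedge Rxz \to \exists w (Ryw \wedge Rzw)).

convergence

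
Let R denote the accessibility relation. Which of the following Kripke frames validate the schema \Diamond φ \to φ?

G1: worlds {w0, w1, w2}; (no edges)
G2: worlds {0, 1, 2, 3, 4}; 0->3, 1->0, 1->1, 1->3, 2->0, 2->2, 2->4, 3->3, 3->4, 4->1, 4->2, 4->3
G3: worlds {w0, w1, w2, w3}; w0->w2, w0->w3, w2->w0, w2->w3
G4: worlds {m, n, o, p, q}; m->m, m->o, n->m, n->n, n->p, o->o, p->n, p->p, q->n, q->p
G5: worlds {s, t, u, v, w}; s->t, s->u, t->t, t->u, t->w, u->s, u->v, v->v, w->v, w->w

This is the axiom for a generalized confluence (Geach) condition; its first-order frame correspondent is \forall x \forall y (xRy \to \exists w (y = w \wedge x = w)).
G1: ✓.
G2: fails — 0R3 but 3 ≠ 0.
G3: fails — w0Rw2 but w2 ≠ w0.
G4: fails — mRo but o ≠ m.
G5: fails — sRt but t ≠ s.
Valid on: G1.

G1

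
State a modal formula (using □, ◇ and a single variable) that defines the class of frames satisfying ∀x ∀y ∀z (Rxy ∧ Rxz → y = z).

◇ψ → □ψ

The condition is partial functionality. The CD schema ◇ψ → □ψ defines it.
Suppose ◇ψ→□ψ is valid. Take Rxy, Rxz and set V(ψ)={y}. Then ◇ψ at x, so □ψ at x, so ψ at z, i.e. z=y.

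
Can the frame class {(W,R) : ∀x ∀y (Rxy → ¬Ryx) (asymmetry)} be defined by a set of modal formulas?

No

Modal frame validity is preserved under surjective bounded morphisms.
The 4-cycle (worlds s,t,u,v with s→t→u→v→s) is asymmetric. Mapping every world to a single reflexive point • is a surjective bounded morphism, and the reflexive point is not asymmetric (R•• but asymmetry requires ¬R••).
So no modal formula (or set of formulas) defines exactly the asymmetric frames.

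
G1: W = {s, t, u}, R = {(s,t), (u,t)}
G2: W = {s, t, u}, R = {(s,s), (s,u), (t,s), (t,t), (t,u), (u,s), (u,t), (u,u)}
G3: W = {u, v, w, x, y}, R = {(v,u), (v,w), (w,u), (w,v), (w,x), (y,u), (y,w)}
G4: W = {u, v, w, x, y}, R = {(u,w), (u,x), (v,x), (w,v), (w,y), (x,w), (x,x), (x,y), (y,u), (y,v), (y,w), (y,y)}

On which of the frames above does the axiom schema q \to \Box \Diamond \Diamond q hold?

G2, G4

This is the axiom for a generalized confluence (Geach) condition; its first-order frame correspondent is \forall x \forall z (xRz \to \exists w (x = w \wedge z R^2 w)).
G1: fails — sRt but no w with s=w and tR²w.
G2: ✓.
G3: fails — vRu but no t with v=t and uR²t.
G4: ✓.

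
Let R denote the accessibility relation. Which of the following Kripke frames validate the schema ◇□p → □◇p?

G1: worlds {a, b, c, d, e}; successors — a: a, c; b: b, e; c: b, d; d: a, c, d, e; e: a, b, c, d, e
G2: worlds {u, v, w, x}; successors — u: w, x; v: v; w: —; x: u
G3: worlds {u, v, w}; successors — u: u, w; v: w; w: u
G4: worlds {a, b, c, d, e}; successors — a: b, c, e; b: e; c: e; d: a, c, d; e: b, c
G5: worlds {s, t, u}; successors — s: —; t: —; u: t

Frame correspondent (Sahlqvist): ∀x ∀y ∀z (Rxy ∧ Rxz → ∃w (Ryw ∧ Rzw)) — i.e. convergence.
G1: fails — Raa and Rac but a and c have no common successor.
G2: fails — Ruw and Ruw but w and w have no common successor.
G3: condition met.
G4: fails — Rab and Rae but b and e have no common successor.
G5: fails — Rut and Rut but t and t have no common successor.

G3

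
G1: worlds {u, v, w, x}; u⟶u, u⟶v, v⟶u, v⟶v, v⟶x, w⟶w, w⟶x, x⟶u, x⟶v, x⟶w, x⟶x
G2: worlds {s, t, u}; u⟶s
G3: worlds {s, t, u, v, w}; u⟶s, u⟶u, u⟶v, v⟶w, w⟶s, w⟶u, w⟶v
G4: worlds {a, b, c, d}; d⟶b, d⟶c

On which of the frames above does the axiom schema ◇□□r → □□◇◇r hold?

G1, G2, G4

This is the axiom for a generalized confluence (Geach) condition; its first-order frame correspondent is ∀x ∀y ∀z ((xRy ∧ xR²z) → ∃w (yR²w ∧ zR²w)).
G1: ✓.
G2: ✓.
G3: fails — uRs, uR²s but no w* with sR²w* and sR²w*.
G4: ✓.
Valid on: G1, G2, G4.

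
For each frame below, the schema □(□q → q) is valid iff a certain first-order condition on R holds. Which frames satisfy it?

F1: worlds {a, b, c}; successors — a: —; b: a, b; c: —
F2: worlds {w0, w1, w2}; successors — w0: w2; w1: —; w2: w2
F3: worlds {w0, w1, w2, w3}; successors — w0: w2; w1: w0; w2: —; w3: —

F2

The schema corresponds to shift-reflexivity: ∀x ∀y (Rxy → Ryy).
F1: fails — Rba but not Raa.
F2: satisfies the condition.
F3: fails — Rw0w2 but not Rw2w2.
Valid on: F2.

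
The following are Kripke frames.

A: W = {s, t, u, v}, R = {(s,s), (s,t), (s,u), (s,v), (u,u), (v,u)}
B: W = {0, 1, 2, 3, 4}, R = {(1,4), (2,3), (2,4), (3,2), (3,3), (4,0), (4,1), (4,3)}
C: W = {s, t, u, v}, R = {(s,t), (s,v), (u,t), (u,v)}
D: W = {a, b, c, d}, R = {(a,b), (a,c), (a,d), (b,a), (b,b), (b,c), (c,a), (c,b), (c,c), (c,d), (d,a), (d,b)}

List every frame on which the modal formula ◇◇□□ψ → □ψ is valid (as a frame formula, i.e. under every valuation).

C, D

This is the axiom for a generalized confluence (Geach) condition; its first-order frame correspondent is ∀x ∀y ∀z ((xR²y ∧ xRz) → ∃w (yR²w ∧ z = w)).
A: fails — sR²t, sRs but no w with tR²w and s=w.
B: fails — 1R²0, 1R4 but no w with 0R²w and 4=w.
C: condition met.
D: condition met.
Valid on: C, D.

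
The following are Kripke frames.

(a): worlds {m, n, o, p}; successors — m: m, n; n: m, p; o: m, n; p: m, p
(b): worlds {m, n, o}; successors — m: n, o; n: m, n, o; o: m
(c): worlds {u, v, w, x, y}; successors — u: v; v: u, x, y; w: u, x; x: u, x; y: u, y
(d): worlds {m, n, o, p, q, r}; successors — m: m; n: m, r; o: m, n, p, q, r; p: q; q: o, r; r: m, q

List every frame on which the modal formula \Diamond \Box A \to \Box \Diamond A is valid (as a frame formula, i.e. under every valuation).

(a)

Frame correspondent (Sahlqvist): \forall x \forall y \forall z (Rxy \wedge Rxz \to \exists w (Ryw \wedge Rzw)) — i.e. convergence.
(a): satisfies the condition.
(b): fails — Rno and Rnm but o and m have no common successor.
(c): fails — Rvu and Rvx but u and x have no common successor.
(d): fails — Ron and Rop but n and p have no common successor.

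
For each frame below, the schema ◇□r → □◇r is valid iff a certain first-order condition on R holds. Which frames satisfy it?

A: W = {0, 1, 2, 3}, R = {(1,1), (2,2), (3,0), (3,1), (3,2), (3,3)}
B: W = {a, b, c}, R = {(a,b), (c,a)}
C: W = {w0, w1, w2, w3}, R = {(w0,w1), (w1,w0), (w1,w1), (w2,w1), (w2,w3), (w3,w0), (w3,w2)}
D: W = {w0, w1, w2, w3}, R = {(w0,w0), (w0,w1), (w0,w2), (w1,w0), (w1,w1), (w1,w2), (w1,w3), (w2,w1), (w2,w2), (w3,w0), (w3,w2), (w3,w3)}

C, D

This is the axiom for convergence; its first-order frame correspondent is ∀x ∀y ∀z (Rxy ∧ Rxz → ∃w (Ryw ∧ Rzw)).
A: fails — R32 and R31 but 2 and 1 have no common successor.
B: fails — Rab and Rab but b and b have no common successor.
C: ✓.
D: ✓.
Valid on: C, D.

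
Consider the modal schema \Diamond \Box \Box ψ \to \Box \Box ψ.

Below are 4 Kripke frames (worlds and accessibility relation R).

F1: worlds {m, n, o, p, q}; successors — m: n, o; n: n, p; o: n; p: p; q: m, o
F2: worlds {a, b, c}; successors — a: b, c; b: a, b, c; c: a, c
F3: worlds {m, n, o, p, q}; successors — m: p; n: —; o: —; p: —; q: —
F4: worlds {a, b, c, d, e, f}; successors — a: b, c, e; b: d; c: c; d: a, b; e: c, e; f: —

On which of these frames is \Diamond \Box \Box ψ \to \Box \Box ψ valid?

The schema corresponds to a generalized confluence (Geach) condition: \forall x \forall y \forall z ((xRy \wedge x R^2 z) \to \exists w (y R^2 w \wedge z = w)).
F1: fails — nRp, nR²n but no w with pR²w and n=w.
F2: condition met.
F3: condition met.
F4: fails — aRb, aR²c but no w with bR²w and c=w.

F2, F3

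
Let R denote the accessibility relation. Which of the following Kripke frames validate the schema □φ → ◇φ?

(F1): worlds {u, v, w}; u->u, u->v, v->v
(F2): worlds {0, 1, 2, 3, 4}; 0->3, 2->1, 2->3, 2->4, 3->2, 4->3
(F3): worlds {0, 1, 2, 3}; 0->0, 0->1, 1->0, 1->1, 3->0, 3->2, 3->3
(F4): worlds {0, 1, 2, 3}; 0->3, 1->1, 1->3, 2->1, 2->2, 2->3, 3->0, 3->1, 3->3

(F4)

This is the axiom for seriality; its first-order frame correspondent is ∀x ∃y Rxy.
(F1): fails — world w has no successor.
(F2): fails — world 1 has no successor.
(F3): fails — world 2 has no successor.
(F4): holds.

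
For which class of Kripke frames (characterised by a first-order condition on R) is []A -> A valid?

reflexivity

Suppose □A→A is valid. At any x set V(A)={w : Rxw}. Then □A holds at x, so A holds at x, i.e. Rxx.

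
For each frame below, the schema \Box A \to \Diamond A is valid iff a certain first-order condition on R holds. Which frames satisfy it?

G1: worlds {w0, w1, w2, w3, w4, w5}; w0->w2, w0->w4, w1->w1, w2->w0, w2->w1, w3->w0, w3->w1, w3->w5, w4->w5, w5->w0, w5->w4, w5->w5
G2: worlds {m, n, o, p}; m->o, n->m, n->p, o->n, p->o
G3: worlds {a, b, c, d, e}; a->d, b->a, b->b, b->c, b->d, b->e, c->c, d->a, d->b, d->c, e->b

G1, G2, G3

The schema corresponds to seriality: \forall x \exists y Rxy.
G1: holds.
G2: holds.
G3: holds.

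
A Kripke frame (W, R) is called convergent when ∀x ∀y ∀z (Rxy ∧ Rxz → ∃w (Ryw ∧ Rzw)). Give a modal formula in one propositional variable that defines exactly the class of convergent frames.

This is convergence; the standard corresponding axiom is .2: ◇□p → □◇p.
Suppose ◇□p→□◇p is valid. Take Rxy, Rxz and set V(p)={w : Ryw}. Then □p at y so ◇□p at x, so □◇p at x, so ◇p at z, giving w with Rzw and Ryw.

◇□p → □◇p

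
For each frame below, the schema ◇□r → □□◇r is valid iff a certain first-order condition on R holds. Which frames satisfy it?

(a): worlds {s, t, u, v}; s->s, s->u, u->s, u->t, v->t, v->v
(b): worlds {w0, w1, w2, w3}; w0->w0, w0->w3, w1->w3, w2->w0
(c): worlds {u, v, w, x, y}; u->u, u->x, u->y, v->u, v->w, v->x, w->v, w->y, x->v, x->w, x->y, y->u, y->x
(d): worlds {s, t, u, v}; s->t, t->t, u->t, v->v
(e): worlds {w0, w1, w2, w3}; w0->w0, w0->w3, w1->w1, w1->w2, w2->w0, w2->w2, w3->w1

(d)

Frame correspondent (Sahlqvist): ∀x ∀y ∀z ((xRy ∧ xR²z) → ∃w (yRw ∧ zRw)) — i.e. a generalized confluence (Geach) condition.
(a): fails — sRs, sR²t but no w with sRw and tRw.
(b): fails — w0Rw0, w0R²w3 but no w with w0Rw and w3Rw.
(c): fails — uRx, uR²y but no t with xRt and yRt.
(d): ✓.
(e): fails — w0Rw0, w0R²w1 but no w with w0Rw and w1Rw.
Valid on: (d).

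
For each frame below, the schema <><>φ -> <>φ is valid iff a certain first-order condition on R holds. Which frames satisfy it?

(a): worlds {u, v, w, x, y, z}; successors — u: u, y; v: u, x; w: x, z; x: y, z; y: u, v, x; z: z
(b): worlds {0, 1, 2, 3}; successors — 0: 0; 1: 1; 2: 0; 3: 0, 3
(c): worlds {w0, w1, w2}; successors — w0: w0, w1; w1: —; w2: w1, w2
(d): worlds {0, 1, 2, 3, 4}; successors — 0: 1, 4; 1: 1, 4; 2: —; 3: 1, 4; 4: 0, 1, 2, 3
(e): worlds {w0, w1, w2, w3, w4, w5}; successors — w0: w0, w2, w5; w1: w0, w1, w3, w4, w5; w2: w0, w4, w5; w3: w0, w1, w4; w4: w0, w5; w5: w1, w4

(b), (c)

Frame correspondent (Sahlqvist): forall x forall y (x R^2 y -> exists w (y = w & xRw)) — i.e. a generalized confluence (Geach) condition.
(a): fails — uR²v but no t with v=t and uRt.
(b): holds.
(c): holds.
(d): fails — 0R²0 but no w with 0=w and 0Rw.
(e): fails — w0R²w1 but no w with w1=w and w0Rw.
Valid on: (b), (c).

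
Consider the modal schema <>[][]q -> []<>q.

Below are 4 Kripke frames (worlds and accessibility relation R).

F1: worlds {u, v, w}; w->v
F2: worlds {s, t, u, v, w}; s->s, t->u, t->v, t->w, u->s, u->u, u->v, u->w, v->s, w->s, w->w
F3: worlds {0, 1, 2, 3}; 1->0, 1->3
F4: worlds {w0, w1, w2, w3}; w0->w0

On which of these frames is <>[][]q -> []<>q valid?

F2, F4

The schema corresponds to a generalized confluence (Geach) condition: forall x forall y forall z ((xRy & xRz) -> exists w (y R^2 w & zRw)).
F1: fails — wRv, wRv but no t with vR²t and vRt.
F2: holds.
F3: fails — 1R0, 1R0 but no w with 0R²w and 0Rw.
F4: holds.
Valid on: F2, F4.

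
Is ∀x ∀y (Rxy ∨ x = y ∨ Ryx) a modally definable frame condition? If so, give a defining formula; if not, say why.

Not modally definable

If a class were modally definable it would be closed under disjoint unions (Goldblatt–Thomason).
Take 3 disjoint single-world reflexive frames: each is trivially connected, but their disjoint union has 3 worlds with no edge between distinct components, so it is not connected.
So no modal formula (or set of formulas) defines exactly the connected frames.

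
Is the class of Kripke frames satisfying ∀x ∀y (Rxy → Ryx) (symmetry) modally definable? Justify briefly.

Definable; q → □◇q defines it

This is a Sahlqvist condition; the B axiom q → □◇q defines it.
Suppose q→□◇q is valid. Take Rxy and set V(q)={x}. Then q at x, so □◇q at x, so ◇q at y, so some z with Ryz has q; z=x, i.e. Ryx.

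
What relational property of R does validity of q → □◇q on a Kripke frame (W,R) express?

This is the B axiom.
Its frame correspondent is symmetry — ∀x ∀y (Rxy → Ryx).

symmetry: ∀x ∀y (Rxy → Ryx)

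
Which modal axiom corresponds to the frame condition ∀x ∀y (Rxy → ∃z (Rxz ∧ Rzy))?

A defining formula is □□ψ → □ψ (the C4 axiom).
Suppose □□ψ→□ψ is valid. Take Rxy and set V(ψ)={w : xR²w}. Then □□ψ at x, so □ψ at x, so ψ at y, i.e. ∃z(Rxz∧Rzy).

□□ψ → □ψ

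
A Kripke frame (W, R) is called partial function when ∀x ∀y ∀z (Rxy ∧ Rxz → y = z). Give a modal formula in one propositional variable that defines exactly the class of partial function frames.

This is partial functionality; the standard corresponding axiom is CD: ◇p → □p.
Suppose ◇p→□p is valid. Take Rxy, Rxz and set V(p)={y}. Then ◇p at x, so □p at x, so p at z, i.e. z=y.

◇p → □p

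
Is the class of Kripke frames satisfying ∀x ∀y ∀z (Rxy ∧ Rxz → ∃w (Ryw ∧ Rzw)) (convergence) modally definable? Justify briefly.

Yes: it is convergence, defined by the .2 schema ◇□p → □◇p.

Yes, by ◇□p → □◇p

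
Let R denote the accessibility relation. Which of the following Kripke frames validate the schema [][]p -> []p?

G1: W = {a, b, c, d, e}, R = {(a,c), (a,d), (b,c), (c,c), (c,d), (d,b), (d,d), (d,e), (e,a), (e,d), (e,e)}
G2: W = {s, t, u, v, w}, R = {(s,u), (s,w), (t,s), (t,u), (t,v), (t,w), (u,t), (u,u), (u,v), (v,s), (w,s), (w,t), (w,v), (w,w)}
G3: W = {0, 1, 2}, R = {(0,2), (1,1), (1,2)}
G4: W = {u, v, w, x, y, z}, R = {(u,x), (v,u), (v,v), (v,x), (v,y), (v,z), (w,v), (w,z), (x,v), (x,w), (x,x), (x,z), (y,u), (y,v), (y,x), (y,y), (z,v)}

Frame correspondent (Sahlqvist): forall x forall y (Rxy -> exists z (Rxz & Rzy)) — i.e. density.
G1: ✓.
G2: fails — Rvs but no z with Rvz and Rzs.
G3: fails — R02 but no z with R0z and Rz2.
G4: ✓.

G1, G4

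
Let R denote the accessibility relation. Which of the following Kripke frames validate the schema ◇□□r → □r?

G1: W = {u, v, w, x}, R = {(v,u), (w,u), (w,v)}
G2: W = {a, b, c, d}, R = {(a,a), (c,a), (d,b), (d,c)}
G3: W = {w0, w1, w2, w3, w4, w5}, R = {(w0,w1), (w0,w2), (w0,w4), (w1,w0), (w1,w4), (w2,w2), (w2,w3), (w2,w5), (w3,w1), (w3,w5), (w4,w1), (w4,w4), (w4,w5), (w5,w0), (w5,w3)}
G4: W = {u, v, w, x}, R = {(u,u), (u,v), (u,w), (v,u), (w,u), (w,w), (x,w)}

Frame correspondent (Sahlqvist): ∀x ∀y ∀z ((xRy ∧ xRz) → ∃w (yR²w ∧ z = w)) — i.e. a generalized confluence (Geach) condition.
G1: fails — vRu, vRu but no t with uR²t and u=t.
G2: fails — dRb, dRb but no w with bR²w and b=w.
G3: fails — w0Rw2, w0Rw4 but no w with w2R²w and w4=w.
G4: condition met.
Valid on: G4.

G4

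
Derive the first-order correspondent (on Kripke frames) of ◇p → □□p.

∀x ∀y ∀z ((xRy ∧ xR²z) → ∃w (y = w ∧ z = w))

This is a Sahlqvist (Geach-type) schema ◇^1□^0p → □^2◇^0p.
First-order correspondent: ∀x ∀y ∀z ((xRy ∧ xR²z) → ∃w (y = w ∧ z = w)).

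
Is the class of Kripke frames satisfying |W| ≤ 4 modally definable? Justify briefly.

Modal frame validity is preserved under disjoint unions.
Any modal formula valid on each of 5 disjoint one-world frames is valid on their disjoint union (validity is preserved under disjoint unions). Each one-world frame has |W|=1≤4, but the union has |W|=5.
So no modal formula (or set of formulas) defines exactly the |W|≤4 frames.

No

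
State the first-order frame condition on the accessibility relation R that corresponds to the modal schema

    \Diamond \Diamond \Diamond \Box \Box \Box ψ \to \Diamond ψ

\forall x \forall y (x R^3 y \to \exists w (y R^3 w \wedge xRw))

This is a Sahlqvist (Geach-type) schema ◇^3□^3ψ → □^0◇^1ψ.
Minimal-valuation argument: fix x; take any y with xR^3y and any z with xR^0z. Set V(ψ) to the set of worlds R-reachable from y in exactly 3 steps. Then □^3ψ holds at y, so the antecedent holds at x; validity forces ◇^1ψ at z, giving a w with zR^1w and yR^3w.
First-order correspondent: \forall x \forall y (x R^3 y \to \exists w (y R^3 w \wedge xRw)).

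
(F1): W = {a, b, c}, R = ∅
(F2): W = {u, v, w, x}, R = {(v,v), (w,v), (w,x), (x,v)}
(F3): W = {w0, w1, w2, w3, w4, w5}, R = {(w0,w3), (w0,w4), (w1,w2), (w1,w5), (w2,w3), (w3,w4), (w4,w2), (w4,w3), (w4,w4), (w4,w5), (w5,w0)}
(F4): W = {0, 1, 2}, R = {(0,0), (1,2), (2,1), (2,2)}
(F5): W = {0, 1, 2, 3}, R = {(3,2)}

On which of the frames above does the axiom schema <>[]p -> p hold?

This is the axiom for a generalized confluence (Geach) condition; its first-order frame correspondent is forall x forall y (xRy -> exists w (yRw & x = w)).
(F1): satisfies the condition.
(F2): fails — wRv but no t with vRt and w=t.
(F3): fails — w0Rw3 but no w with w3Rw and w0=w.
(F4): satisfies the condition.
(F5): fails — 3R2 but no w with 2Rw and 3=w.
Valid on: (F1), (F4).

(F1), (F4)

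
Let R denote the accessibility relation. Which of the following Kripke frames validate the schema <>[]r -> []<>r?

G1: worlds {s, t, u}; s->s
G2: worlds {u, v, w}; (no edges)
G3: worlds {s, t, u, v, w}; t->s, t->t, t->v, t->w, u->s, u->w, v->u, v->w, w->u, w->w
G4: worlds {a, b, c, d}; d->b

The schema corresponds to convergence: forall x forall y forall z (Rxy & Rxz -> exists w (Ryw & Rzw)).
G1: satisfies the condition.
G2: satisfies the condition.
G3: fails — Rtv and Rts but v and s have no common successor.
G4: fails — Rdb and Rdb but b and b have no common successor.

G1, G2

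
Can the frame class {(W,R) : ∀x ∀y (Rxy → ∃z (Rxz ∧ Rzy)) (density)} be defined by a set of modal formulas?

The condition is density. A defining modal formula is □□q → □q.

Yes, by □□q → □q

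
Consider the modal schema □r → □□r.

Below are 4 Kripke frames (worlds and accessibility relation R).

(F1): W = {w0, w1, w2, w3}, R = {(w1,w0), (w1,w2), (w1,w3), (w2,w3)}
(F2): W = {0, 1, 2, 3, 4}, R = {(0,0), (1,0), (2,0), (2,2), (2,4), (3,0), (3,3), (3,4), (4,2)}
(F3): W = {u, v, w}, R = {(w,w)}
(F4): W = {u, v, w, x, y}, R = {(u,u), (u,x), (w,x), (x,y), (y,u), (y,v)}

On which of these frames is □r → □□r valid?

(F1), (F3)

The schema corresponds to transitivity: ∀x ∀y ∀z (Rxy ∧ Ryz → Rxz).
(F1): ✓.
(F2): fails — R34 and R42 but not R32.
(F3): ✓.
(F4): fails — Rwx and Rxy but not Rwy.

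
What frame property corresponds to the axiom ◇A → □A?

Suppose ◇A→□A is valid. Take Rxy, Rxz and set V(A)={y}. Then ◇A at x, so □A at x, so A at z, i.e. z=y.

partial functionality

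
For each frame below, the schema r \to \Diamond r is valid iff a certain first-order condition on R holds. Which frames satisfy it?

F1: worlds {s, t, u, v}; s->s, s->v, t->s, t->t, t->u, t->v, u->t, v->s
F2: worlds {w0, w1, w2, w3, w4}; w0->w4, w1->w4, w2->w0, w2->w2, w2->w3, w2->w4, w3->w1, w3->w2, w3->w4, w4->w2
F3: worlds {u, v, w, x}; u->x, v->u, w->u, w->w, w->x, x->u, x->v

none

The schema corresponds to reflexivity: \forall x Rxx.
F1: fails — world u does not see itself.
F2: fails — world w0 does not see itself.
F3: fails — world u does not see itself.
Valid on no frame.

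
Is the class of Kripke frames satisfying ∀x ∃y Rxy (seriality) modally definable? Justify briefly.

Yes: it is seriality, defined by the D schema □q → ◇q.

Yes, by □q → ◇q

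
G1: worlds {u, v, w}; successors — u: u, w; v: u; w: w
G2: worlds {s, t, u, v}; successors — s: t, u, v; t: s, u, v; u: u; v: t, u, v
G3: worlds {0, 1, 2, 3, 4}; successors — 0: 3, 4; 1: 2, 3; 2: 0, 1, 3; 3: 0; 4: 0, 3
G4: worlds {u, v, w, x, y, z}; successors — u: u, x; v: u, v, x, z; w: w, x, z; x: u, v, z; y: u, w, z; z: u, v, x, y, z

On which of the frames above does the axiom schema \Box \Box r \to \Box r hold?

Frame correspondent (Sahlqvist): \forall x \forall y (Rxy \to \exists z (Rxz \wedge Rzy)) — i.e. density.
G1: holds.
G2: fails — Rts but no z with Rtz and Rzs.
G3: fails — R12 but no z with R1z and Rz2.
G4: holds.
Valid on: G1, G4.

G1, G4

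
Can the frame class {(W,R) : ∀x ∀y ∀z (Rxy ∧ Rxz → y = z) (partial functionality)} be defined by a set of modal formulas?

Yes: it is partial functionality, defined by the CD schema ◇p → □p.
Suppose ◇p→□p is valid. Take Rxy, Rxz and set V(p)={y}. Then ◇p at x, so □p at x, so p at z, i.e. z=y.

Yes, by ◇p → □p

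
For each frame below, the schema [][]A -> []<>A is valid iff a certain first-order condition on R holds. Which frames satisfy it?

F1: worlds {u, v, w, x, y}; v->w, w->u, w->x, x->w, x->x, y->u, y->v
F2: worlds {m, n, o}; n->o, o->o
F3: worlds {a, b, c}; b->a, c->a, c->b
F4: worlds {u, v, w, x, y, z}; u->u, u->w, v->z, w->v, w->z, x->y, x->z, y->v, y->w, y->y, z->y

The schema corresponds to a generalized confluence (Geach) condition: forall x forall z (xRz -> exists w (x R^2 w & zRw)).
F1: fails — wRu but no t with wR²t and uRt.
F2: satisfies the condition.
F3: fails — bRa but no w with bR²w and aRw.
F4: satisfies the condition.

F2, F4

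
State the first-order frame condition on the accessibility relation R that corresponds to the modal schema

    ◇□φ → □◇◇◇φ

∀x ∀y ∀z ((xRy ∧ xRz) → ∃w (yRw ∧ zR³w))

This is a Sahlqvist (Geach-type) schema ◇^1□^1φ → □^1◇^3φ.
Minimal-valuation argument: fix x; take any y with xR^1y and any z with xR^1z. Set V(φ) to the set of worlds R-reachable from y in exactly 1 step. Then □^1φ holds at y, so the antecedent holds at x; validity forces ◇^3φ at z, giving a w with zR^3w and yR^1w.
First-order correspondent: ∀x ∀y ∀z ((xRy ∧ xRz) → ∃w (yRw ∧ zR³w)).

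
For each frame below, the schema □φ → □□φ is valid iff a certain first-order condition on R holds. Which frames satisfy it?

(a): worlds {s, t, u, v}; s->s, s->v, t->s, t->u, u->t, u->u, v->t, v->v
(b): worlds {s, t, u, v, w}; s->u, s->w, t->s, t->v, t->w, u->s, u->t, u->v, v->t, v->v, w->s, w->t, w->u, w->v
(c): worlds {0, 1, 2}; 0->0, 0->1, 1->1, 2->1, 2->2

(c)

The schema corresponds to transitivity: ∀x ∀y ∀z (Rxy ∧ Ryz → Rxz).
(a): fails — Rut and Rts but not Rus.
(b): fails — Rwt and Rtw but not Rww.
(c): condition met.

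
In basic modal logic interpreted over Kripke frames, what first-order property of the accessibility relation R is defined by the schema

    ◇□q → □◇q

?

This is the .2 axiom.
It corresponds to convergence: ∀x ∀y ∀z (Rxy ∧ Rxz → ∃w (Ryw ∧ Rzw)).

convergence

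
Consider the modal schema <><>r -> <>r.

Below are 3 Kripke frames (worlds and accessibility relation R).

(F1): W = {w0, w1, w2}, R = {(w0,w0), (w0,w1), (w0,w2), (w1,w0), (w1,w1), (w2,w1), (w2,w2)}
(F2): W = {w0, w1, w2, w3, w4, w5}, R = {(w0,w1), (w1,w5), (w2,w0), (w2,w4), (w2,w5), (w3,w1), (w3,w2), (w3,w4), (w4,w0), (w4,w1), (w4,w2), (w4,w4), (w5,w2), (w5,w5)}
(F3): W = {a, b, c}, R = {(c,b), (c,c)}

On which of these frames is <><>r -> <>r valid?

(F3)

The schema corresponds to transitivity: forall x forall y forall z (Rxy & Ryz -> Rxz).
(F1): fails — Rw1w0 and Rw0w2 but not Rw1w2.
(F2): fails — Rw1w5 and Rw5w2 but not Rw1w2.
(F3): ✓.
Valid on: (F3).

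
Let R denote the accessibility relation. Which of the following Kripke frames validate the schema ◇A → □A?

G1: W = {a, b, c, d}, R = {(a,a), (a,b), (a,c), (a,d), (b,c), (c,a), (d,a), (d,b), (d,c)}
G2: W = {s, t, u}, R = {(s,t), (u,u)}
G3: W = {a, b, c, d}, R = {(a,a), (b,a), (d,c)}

G2, G3

The schema corresponds to partial functionality: ∀x ∀y ∀z (Rxy ∧ Rxz → y = z).
G1: fails — a sees both a and b.
G2: condition met.
G3: condition met.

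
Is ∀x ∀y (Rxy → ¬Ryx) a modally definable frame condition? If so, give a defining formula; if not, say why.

If a class were modally definable it would be closed under surjective bounded morphisms (Goldblatt–Thomason).
The 4-cycle (worlds w0,w1,w2,w3 with w0→w1→w2→w3→w0) is asymmetric. Mapping every world to a single reflexive point • is a surjective bounded morphism, and the reflexive point is not asymmetric (R•• but asymmetry requires ¬R••).
So the class is not modally definable.

Not modally definable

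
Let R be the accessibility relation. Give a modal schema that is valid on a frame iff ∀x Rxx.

□ψ → ψ

The condition is reflexivity. The T schema □ψ → ψ defines it.
Suppose □ψ→ψ is valid. At any x set V(ψ)={w : Rxw}. Then □ψ holds at x, so ψ holds at x, i.e. Rxx.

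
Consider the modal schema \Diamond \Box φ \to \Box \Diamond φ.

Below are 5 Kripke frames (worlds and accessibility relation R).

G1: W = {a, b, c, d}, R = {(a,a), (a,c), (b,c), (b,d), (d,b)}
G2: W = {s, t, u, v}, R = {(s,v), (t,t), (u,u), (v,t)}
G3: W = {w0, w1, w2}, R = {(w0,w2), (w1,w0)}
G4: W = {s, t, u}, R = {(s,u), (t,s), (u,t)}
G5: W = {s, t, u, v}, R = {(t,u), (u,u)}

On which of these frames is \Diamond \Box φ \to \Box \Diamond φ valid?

G2, G4, G5

Frame correspondent (Sahlqvist): \forall x \forall y \forall z (Rxy \wedge Rxz \to \exists w (Ryw \wedge Rzw)) — i.e. convergence.
G1: fails — Raa and Rac but a and c have no common successor.
G2: condition met.
G3: fails — Rw0w2 and Rw0w2 but w2 and w2 have no common successor.
G4: condition met.
G5: condition met.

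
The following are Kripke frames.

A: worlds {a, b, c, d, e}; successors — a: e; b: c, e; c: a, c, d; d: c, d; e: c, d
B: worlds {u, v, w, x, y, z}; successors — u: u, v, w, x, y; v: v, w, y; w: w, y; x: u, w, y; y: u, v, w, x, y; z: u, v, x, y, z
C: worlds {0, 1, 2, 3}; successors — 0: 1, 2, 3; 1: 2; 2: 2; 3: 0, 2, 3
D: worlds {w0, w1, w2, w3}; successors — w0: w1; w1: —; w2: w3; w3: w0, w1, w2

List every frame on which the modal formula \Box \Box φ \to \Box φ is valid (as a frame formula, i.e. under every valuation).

B

Frame correspondent (Sahlqvist): \forall x \forall y (Rxy \to \exists z (Rxz \wedge Rzy)) — i.e. density.
A: fails — Rae but no z with Raz and Rze.
B: satisfies the condition.
C: fails — R01 but no z with R0z and Rz1.
D: fails — Rw3w0 but no z with Rw3z and Rzw0.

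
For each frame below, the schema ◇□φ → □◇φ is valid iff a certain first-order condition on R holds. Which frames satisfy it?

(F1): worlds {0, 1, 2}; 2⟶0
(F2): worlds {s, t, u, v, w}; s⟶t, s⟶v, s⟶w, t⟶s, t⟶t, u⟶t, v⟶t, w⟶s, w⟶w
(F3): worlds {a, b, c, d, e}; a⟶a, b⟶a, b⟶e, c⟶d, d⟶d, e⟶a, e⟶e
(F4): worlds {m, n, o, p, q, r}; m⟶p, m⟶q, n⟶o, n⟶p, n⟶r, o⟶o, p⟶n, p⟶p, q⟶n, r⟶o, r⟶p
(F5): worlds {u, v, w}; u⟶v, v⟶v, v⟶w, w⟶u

This is the axiom for convergence; its first-order frame correspondent is ∀x ∀y ∀z (Rxy ∧ Rxz → ∃w (Ryw ∧ Rzw)).
(F1): fails — R20 and R20 but 0 and 0 have no common successor.
(F2): fails — Rsv and Rsw but v and w have no common successor.
(F3): condition met.
(F4): fails — Rno and Rnp but o and p have no common successor.
(F5): fails — Rvv and Rvw but v and w have no common successor.

(F3)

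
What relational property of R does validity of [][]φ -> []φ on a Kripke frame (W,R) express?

density: forall x forall y (Rxy -> exists z (Rxz & Rzy))

Suppose □□φ→□φ is valid. Take Rxy and set V(φ)={w : xR²w}. Then □□φ at x, so □φ at x, so φ at y, i.e. ∃z(Rxz∧Rzy).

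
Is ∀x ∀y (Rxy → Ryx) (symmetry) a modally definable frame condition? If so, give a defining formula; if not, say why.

Yes: it is symmetry, defined by the B schema r → □◇r.

Yes, by r → □◇r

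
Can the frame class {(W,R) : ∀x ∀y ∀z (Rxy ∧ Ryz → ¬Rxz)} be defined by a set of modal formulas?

No

Modal frame validity is preserved under surjective bounded morphisms.
The 5-cycle (worlds w0,w1,w2,w3,w4 with w0→w1→w2→w3→w4→w0) is intransitive. Mapping every world to a single reflexive point • is a surjective bounded morphism; the reflexive point is not intransitive (R••∧R•• but R••).
Hence intransitivity is not modally definable.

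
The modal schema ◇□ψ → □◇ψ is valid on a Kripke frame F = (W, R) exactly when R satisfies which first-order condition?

convergence: ∀x ∀y ∀z (Rxy ∧ Rxz → ∃w (Ryw ∧ Rzw))

Suppose ◇□ψ→□◇ψ is valid. Take Rxy, Rxz and set V(ψ)={w : Ryw}. Then □ψ at y so ◇□ψ at x, so □◇ψ at x, so ◇ψ at z, giving w with Rzw and Ryw.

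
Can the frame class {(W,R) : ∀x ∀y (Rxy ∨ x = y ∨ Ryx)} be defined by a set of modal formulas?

No

Any modally definable frame class is closed under disjoint unions.
Take 2 disjoint single-world reflexive frames: each is trivially connected, but their disjoint union has 2 worlds with no edge between distinct components, so it is not connected.
So the class is not modally definable.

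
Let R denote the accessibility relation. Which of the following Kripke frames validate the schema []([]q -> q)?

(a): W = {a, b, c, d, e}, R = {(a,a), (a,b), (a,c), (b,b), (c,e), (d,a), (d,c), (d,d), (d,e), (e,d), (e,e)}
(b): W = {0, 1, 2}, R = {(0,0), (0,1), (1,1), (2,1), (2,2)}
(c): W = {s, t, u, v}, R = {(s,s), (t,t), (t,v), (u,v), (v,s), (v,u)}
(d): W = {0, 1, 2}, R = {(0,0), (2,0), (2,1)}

(b)

This is the axiom for shift-reflexivity; its first-order frame correspondent is forall x forall y (Rxy -> Ryy).
(a): fails — Rdc but not Rcc.
(b): ✓.
(c): fails — Ruv but not Rvv.
(d): fails — R21 but not R11.
Valid on: (b).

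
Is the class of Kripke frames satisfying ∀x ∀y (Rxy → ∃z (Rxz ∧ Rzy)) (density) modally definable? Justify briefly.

Yes, by □□r → □r

This is a Sahlqvist condition; the C4 axiom □□r → □r defines it.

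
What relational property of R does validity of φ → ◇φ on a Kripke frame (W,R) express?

Replacing φ by ¬φ and contraposing gives the equivalent schema □φ → φ.
Suppose □φ→φ is valid. At any x set V(φ)={w : Rxw}. Then □φ holds at x, so φ holds at x, i.e. Rxx.
The converse is a direct semantic check.
Frame condition: ∀x Rxx.

reflexivity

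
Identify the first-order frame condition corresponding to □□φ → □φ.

Density

Suppose □□φ→□φ is valid. Take Rxy and set V(φ)={w : xR²w}. Then □□φ at x, so □φ at x, so φ at y, i.e. ∃z(Rxz∧Rzy).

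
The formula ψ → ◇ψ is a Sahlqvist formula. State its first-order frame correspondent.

reflexivity

Replacing ψ by ¬ψ and contraposing gives the equivalent schema □ψ → ψ.
Suppose □ψ→ψ is valid. At any x set V(ψ)={w : Rxw}. Then □ψ holds at x, so ψ holds at x, i.e. Rxx.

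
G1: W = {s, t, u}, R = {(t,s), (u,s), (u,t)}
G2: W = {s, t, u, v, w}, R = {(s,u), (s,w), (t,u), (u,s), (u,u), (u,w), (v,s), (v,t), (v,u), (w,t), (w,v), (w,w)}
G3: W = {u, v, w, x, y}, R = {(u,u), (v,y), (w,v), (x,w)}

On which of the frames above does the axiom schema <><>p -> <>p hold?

G1

The schema corresponds to a generalized confluence (Geach) condition: forall x forall y (x R^2 y -> exists w (y = w & xRw)).
G1: satisfies the condition.
G2: fails — sR²s but no w* with s=w* and sRw*.
G3: fails — wR²y but no t with y=t and wRt.
Valid on: G1.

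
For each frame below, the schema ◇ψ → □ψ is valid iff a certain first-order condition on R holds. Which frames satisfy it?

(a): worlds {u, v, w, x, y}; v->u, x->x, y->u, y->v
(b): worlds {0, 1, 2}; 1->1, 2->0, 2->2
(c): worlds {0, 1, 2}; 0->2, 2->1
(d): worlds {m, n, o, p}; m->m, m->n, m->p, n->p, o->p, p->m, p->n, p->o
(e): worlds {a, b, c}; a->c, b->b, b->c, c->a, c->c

(c)

The schema corresponds to partial functionality: ∀x ∀y ∀z (Rxy ∧ Rxz → y = z).
(a): fails — y sees both u and v.
(b): fails — 2 sees both 0 and 2.
(c): condition met.
(d): fails — m sees both m and n.
(e): fails — b sees both b and c.
Valid on: (c).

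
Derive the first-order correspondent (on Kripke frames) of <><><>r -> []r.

This is a Sahlqvist (Geach-type) schema ◇^3□^0r → □^1◇^0r.
Minimal-valuation argument: fix x; take any y with xR^3y and any z with xR^1z. Set V(r) to the set of worlds R-reachable from y in exactly 0 steps. Then □^0r holds at y, so the antecedent holds at x; validity forces ◇^0r at z, giving a w with zR^0w and yR^0w.
First-order correspondent: forall x forall y forall z ((x R^3 y & xRz) -> exists w (y = w & z = w)).

forall x forall y forall z ((x R^3 y & xRz) -> exists w (y = w & z = w))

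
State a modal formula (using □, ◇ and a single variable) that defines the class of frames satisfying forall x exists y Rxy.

The condition is seriality. The D schema □r → ◇r defines it.

□r → ◇r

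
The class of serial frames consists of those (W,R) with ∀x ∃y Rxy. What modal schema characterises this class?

A defining formula is □s → ◇s (the D axiom).
Suppose □s→◇s is valid. At any x set V(s)=W. Then □s at x, so ◇s at x, so x has a successor.

□s → ◇s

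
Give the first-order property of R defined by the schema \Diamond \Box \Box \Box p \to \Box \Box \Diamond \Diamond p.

\forall x \forall y \forall z ((xRy \wedge x R^2 z) \to \exists w (y R^3 w \wedge z R^2 w))

This is a Sahlqvist (Geach-type) schema ◇^1□^3p → □^2◇^2p.
Minimal-valuation argument: fix x; take any y with xR^1y and any z with xR^2z. Set V(p) to the set of worlds R-reachable from y in exactly 3 steps. Then □^3p holds at y, so the antecedent holds at x; validity forces ◇^2p at z, giving a w with zR^2w and yR^3w.
First-order correspondent: \forall x \forall y \forall z ((xRy \wedge x R^2 z) \to \exists w (y R^3 w \wedge z R^2 w)).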